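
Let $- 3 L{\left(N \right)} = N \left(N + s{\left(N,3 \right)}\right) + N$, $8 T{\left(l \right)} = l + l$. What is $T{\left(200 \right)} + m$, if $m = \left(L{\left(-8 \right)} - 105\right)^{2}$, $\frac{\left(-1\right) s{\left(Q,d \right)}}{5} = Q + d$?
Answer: $3299$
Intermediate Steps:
$T{\left(l \right)} = \frac{l}{4}$ ($T{\left(l \right)} = \frac{l + l}{8} = \frac{2 l}{8} = \frac{l}{4}$)
$s{\left(Q,d \right)} = - 5 Q - 5 d$ ($s{\left(Q,d \right)} = - 5 \left(Q + d\right) = - 5 Q - 5 d$)
$L{\left(N \right)} = - \frac{N}{3} - \frac{N \left(-15 - 4 N\right)}{3}$ ($L{\left(N \right)} = - \frac{N \left(N - \left(15 + 5 N\right)\right) + N}{3} = - \frac{N \left(-15 - 4 N\right) + N}{3} = - \frac{N + N \left(-15 - 4 N\right)}{3} = - \frac{N}{3} - \frac{N \left(-15 - 4 N\right)}{3}$)
$m = 3249$ ($m = \left(\frac{2}{3} \left(-8\right) \left(7 + 2 \left(-8\right)\right) - 105\right)^{2} = \left(\frac{2}{3} \left(-8\right) \left(7 - 16\right) - 105\right)^{2} = \left(\frac{2}{3} \left(-8\right) \left(-9\right) - 105\right)^{2} = \left(48 - 105\right)^{2} = \left(-57\right)^{2} = 3249$)
$T{\left(200 \right)} + m = \frac{1}{4} \cdot 200 + 3249 = 50 + 3249 = 3299$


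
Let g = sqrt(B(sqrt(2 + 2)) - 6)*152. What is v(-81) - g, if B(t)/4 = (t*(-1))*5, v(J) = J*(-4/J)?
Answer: -4 - 152*I*sqrt(46) ≈ -4.0 - 1030.9*I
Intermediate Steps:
v(J) = -4
B(t) = -20*t (B(t) = 4*((t*(-1))*5) = 4*(-t*5) = 4*(-5*t) = -20*t)
g = 152*I*sqrt(46) (g = sqrt(-20*sqrt(2 + 2) - 6)*152 = sqrt(-20*sqrt(4) - 6)*152 = sqrt(-20*2 - 6)*152 = sqrt(-40 - 6)*152 = sqrt(-46)*152 = (I*sqrt(46))*152 = 152*I*sqrt(46) ≈ 1030.9*I)
v(-81) - g = -4 - 152*I*sqrt(46)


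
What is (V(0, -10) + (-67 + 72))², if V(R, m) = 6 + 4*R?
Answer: 121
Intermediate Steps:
(V(0, -10) + (-67 + 72))² = ((6 + 4*0) + (-67 + 72))² = ((6 + 0) + 5)² = (6 + 5)² = 11² = 121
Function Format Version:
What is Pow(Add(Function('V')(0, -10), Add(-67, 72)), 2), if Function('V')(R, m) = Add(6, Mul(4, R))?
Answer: 121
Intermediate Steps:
Pow(Add(Function('V')(0, -10), Add(-67, 72)), 2) = Pow(Add(Add(6, Mul(4, 0)), Add(-67, 72)), 2) = Pow(Add(Add(6, 0), 5), 2) = Pow(Add(6, 5), 2) = Pow(11, 2) = 121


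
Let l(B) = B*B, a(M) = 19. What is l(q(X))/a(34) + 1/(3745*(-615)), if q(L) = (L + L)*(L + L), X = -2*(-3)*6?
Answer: 61895193292781/43760325 ≈ 1.4144e+6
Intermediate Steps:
X = 36 (X = 6*6 = 36)
q(L) = 4*L² (q(L) = (2*L)*(2*L) = 4*L²)
l(B) = B²
l(q(X))/a(34) + 1/(3745*(-615)) = (4*36²)²/19 + 1/(3745*(-615)) = (4*1296)²*(1/19) + (1/3745)*(-1/615) = 5184²*(1/19) - 1/2303175 = 26873856*(1/19) - 1/2303175 = 26873856/19 - 1/2303175 = 61895193292781/43760325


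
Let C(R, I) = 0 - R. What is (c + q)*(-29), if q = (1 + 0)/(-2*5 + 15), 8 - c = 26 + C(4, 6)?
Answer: 2001/5 ≈ 400.20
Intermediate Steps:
C(R, I) = -R
c = -14 (c = 8 - (26 - 1*4) = 8 - (26 - 4) = 8 - 1*22 = 8 - 22 = -14)
q = ⅕ (q = 1/(-10 + 15) = 1/5 = 1*(⅕) = ⅕ ≈ 0.20000)
(c + q)*(-29) = (-14 + ⅕)*(-29) = -69/5*(-29) = 2001/5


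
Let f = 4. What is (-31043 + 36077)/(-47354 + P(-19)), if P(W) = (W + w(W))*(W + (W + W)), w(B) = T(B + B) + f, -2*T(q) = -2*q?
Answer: -5034/44333 ≈ -0.11355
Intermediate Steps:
T(q) = q (T(q) = -(-1)*q = q)
w(B) = 4 + 2*B (w(B) = (B + B) + 4 = 2*B + 4 = 4 + 2*B)
P(W) = 3*W*(4 + 3*W) (P(W) = (W + (4 + 2*W))*(W + (W + W)) = (4 + 3*W)*(W + 2*W) = (4 + 3*W)*(3*W) = 3*W*(4 + 3*W))
(-31043 + 36077)/(-47354 + P(-19)) = (-31043 + 36077)/(-47354 + 3*(-19)*(4 + 3*(-19))) = 5034/(-47354 + 3*(-19)*(4 - 57)) = 5034/(-47354 + 3*(-19)*(-53)) = 5034/(-47354 + 3021) = 5034/(-44333) = 5034*(-1/44333) = -5034/44333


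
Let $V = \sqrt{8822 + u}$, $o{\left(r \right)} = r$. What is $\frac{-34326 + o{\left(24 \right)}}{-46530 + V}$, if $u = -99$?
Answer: $\frac{145097460}{196821107} + \frac{34302 \sqrt{8723}}{2165032177} \approx 0.73868$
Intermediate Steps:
$V = \sqrt{8723}$ ($V = \sqrt{8822 - 99} = \sqrt{8723} \approx 93.397$)
$\frac{-34326 + o{\left(24 \right)}}{-46530 + V} = \frac{-34326 + 24}{-46530 + \sqrt{8723}} = - \frac{34302}{-46530 + \sqrt{8723}}$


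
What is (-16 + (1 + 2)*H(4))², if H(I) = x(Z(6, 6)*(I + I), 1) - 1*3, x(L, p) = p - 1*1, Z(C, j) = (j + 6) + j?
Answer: 625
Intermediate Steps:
Z(C, j) = 6 + 2*j (Z(C, j) = (6 + j) + j = 6 + 2*j)
x(L, p) = -1 + p (x(L, p) = p - 1 = -1 + p)
H(I) = -3 (H(I) = (-1 + 1) - 1*3 = 0 - 3 = -3)
(-16 + (1 + 2)*H(4))² = (-16 + (1 + 2)*(-3))² = (-16 + 3*(-3))² = (-16 - 9)² = (-25)² = 625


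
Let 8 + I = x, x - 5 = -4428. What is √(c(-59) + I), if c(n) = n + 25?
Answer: I*√4465 ≈ 66.821*I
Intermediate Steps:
x = -4423 (x = 5 - 4428 = -4423)
c(n) = 25 + n
I = -4431 (I = -8 - 4423 = -4431)
√(c(-59) + I) = √((25 - 59) - 4431) = √(-34 - 4431) = √(-4465) = I*√4465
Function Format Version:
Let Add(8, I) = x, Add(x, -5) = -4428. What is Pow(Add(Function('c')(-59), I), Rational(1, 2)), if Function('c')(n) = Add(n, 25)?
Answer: Mul(I, Pow(4465, Rational(1, 2))) ≈ Mul(66.821, I)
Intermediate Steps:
x = -4423 (x = Add(5, -4428) = -4423)
Function('c')(n) = Add(25, n)
I = -4431 (I = Add(-8, -4423) = -4431)
Pow(Add(Function('c')(-59), I), Rational(1, 2)) = Pow(Add(Add(25, -59), -4431), Rational(1, 2)) = Pow(Add(-34, -4431), Rational(1, 2)) = Pow(-4465, Rational(1, 2)) = Mul(I, Pow(4465, Rational(1, 2)))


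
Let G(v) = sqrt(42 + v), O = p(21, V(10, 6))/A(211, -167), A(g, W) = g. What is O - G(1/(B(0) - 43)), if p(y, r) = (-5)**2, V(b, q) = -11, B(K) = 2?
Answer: 25/211 - sqrt(70561)/41 ≈ -6.3604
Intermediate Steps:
p(y, r) = 25
O = 25/211 ≈ 0.11848
O - G(1/(B(0) - 43)) = 25/211 - sqrt(42 + 1/(2 - 43)) = 25/211 - sqrt(42 + 1/(-41)) = 25/211 - sqrt(42 - 1/41) = 25/211 - sqrt(1721/41) = 25/211 - sqrt(70561)/41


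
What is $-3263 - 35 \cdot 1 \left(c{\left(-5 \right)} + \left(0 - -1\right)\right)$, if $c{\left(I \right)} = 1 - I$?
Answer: $-3508$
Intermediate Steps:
$-3263 - 35 \cdot 1 \left(c{\left(-5 \right)} + \left(0 - -1\right)\right) = -3263 - 35 \cdot 1 \left(\left(1 - -5\right) + \left(0 - -1\right)\right) = -3263 - 35 \cdot 1 \left(\left(1 + 5\right) + \left(0 + 1\right)\right) = -3263 - 35 \cdot 1 \left(6 + 1\right) = -3263 - 35 \cdot 1 \cdot 7 = -3263 - 35 \cdot 7 = -3263 - 245 = -3508$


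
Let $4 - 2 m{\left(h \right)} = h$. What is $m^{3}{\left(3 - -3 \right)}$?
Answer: $-1$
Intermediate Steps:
$m{\left(h \right)} = 2 - \frac{h}{2}$
$m^{3}{\left(3 - -3 \right)} = \left(2 - \frac{3 - -3}{2}\right)^{3} = \left(2 - \frac{3 + 3}{2}\right)^{3} = \left(2 - 3\right)^{3} = \left(-1\right)^{3} = -1$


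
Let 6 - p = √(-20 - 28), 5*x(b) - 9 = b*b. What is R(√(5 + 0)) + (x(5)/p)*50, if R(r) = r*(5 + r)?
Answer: 205/7 + 5*√5 + 340*I*√3/21 ≈ 40.466 + 28.043*I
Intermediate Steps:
x(b) = 9/5 + b²/5 (x(b) = 9/5 + (b*b)/5 = 9/5 + b²/5)
p = 6 - 4*I*√3 (p = 6 - √(-20 - 28) = 6 - √(-48) = 6 - 4*I*√3 ≈ 6.0 - 6.9282*I)
R(√(5 + 0)) + (x(5)/p)*50 = √(5 + 0)*(5 + √(5 + 0)) + ((9/5 + (⅕)*5²)/(6 - 4*I*√3))*50 = √5*(5 + √5) + ((9/5 + (⅕)*25)/(6 - 4*I*√3))*50 = √5*(5 + √5) + ((9/5 + 5)/(6 - 4*I*√3))*50 = √5*(5 + √5) + (34/(5*(6 - 4*I*√3)))*50 = √5*(5 + √5) + 340/(6 - 4*I*√3) = 340/(6 - 4*I*√3) + √5*(5 + √5)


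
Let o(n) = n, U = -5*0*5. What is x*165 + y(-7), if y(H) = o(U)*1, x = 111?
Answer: 18315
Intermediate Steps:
U = 0 (U = 0*5 = 0)
y(H) = 0 (y(H) = 0*1 = 0)
x*165 + y(-7) = 111*165 + 0 = 18315 + 0 = 18315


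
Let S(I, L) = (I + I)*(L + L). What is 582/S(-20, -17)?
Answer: 291/680 ≈ 0.42794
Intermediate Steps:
S(I, L) = 4*I*L (S(I, L) = (2*I)*(2*L) = 4*I*L)
582/S(-20, -17) = 582/((4*(-20)*(-17))) = 582/1360 = 582*(1/1360) = 291/680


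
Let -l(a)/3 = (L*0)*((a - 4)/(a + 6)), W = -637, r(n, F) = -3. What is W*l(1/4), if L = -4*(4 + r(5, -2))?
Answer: 0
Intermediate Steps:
L = -4 (L = -4*(4 - 3) = -4*1 = -4)
l(a) = 0 (l(a) = -3*(-4*0)*(a - 4)/(a + 6) = -0*(-4 + a)/(6 + a) = -3*0 = 0)
W*l(1/4) = -637*0 = 0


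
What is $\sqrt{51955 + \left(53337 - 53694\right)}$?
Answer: $\sqrt{51598} \approx 227.15$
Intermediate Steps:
$\sqrt{51955 + \left(53337 - 53694\right)} = \sqrt{51955 - 357} = \sqrt{51598}$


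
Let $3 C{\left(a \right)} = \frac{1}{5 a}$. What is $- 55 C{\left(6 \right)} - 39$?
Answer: $- \frac{713}{18} \approx -39.611$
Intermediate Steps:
$C{\left(a \right)} = \frac{1}{15 a}$ ($C{\left(a \right)} = \frac{1}{3 \cdot 5 a} = \frac{\frac{1}{5} \frac{1}{a}}{3} = \frac{1}{15 a}$)
$- 55 C{\left(6 \right)} - 39 = - 55 \frac{1}{15 \cdot 6} - 39 = - 55 \cdot \frac{1}{15} \cdot \frac{1}{6} - 39 = \left(-55\right) \frac{1}{90} - 39 = - \frac{11}{18} - 39 = - \frac{713}{18}$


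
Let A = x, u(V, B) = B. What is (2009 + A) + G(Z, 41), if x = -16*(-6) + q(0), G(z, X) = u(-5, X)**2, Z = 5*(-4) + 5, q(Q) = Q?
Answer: 3786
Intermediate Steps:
Z = -15 (Z = -20 + 5 = -15)
G(z, X) = X**2
x = 96 (x = -16*(-6) + 0 = 96 + 0 = 96)
A = 96
(2009 + A) + G(Z, 41) = (2009 + 96) + 41**2 = 2105 + 1681 = 3786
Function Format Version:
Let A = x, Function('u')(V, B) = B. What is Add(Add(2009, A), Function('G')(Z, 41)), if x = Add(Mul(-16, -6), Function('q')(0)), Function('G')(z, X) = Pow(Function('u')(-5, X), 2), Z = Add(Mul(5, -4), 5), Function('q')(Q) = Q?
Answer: 3786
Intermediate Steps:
Z = -15 (Z = Add(-20, 5) = -15)
Function('G')(z, X) = Pow(X, 2)
x = 96 (x = Add(Mul(-16, -6), 0) = Add(96, 0) = 96)
A = 96
Add(Add(2009, A), Function('G')(Z, 41)) = Add(Add(2009, 96), Pow(41, 2)) = Add(2105, 1681) = 3786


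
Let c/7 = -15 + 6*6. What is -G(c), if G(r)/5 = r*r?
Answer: -108045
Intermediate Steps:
c = 147 (c = 7*(-15 + 6*6) = 7*(-15 + 36) = 7*21 = 147)
G(r) = 5*r**2 (G(r) = 5*(r*r) = 5*r**2)
-G(c) = -5*147**2 = -5*21609 = -1*108045 = -108045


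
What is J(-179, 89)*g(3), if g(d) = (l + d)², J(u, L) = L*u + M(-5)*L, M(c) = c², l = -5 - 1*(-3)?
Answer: -13706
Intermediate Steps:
l = -2 (l = -5 + 3 = -2)
J(u, L) = 25*L + L*u (J(u, L) = L*u + (-5)²*L = L*u + 25*L = 25*L + L*u)
g(d) = (-2 + d)²
J(-179, 89)*g(3) = (89*(25 - 179))*(-2 + 3)² = (89*(-154))*1² = -13706*1 = -13706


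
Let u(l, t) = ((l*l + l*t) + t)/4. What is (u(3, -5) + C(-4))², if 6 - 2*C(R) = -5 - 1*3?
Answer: 289/16 ≈ 18.063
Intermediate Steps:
C(R) = 7 (C(R) = 3 - (-5 - 1*3)/2 = 3 - (-5 - 3)/2 = 3 - ½*(-8) = 3 + 4 = 7)
u(l, t) = t/4 + l²/4 + l*t/4 (u(l, t) = ((l² + l*t) + t)*(¼) = (t + l² + l*t)*(¼) = t/4 + l²/4 + l*t/4)
(u(3, -5) + C(-4))² = (((¼)*(-5) + (¼)*3² + (¼)*3*(-5)) + 7)² = ((-5/4 + (¼)*9 - 15/4) + 7)² = ((-5/4 + 9/4 - 15/4) + 7)² = (-11/4 + 7)² = (17/4)² = 289/16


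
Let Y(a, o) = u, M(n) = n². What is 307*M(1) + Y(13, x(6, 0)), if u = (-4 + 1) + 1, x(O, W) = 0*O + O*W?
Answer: 305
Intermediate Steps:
x(O, W) = O*W (x(O, W) = 0 + O*W = O*W)
u = -2 (u = -3 + 1 = -2)
Y(a, o) = -2
307*M(1) + Y(13, x(6, 0)) = 307*1² - 2 = 307*1 - 2 = 307 - 2 = 305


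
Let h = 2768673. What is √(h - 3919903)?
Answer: I*√1151230 ≈ 1073.0*I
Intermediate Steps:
√(h - 3919903) = √(2768673 - 3919903) = √(-1151230) = I*√1151230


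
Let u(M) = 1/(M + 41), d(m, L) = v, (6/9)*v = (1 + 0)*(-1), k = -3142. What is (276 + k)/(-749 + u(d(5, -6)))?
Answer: 226414/59169 ≈ 3.8266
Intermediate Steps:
v = -3/2 (v = 3*((1 + 0)*(-1))/2 = 3*(1*(-1))/2 = (3/2)*(-1) = -3/2 ≈ -1.5000)
d(m, L) = -3/2
u(M) = 1/(41 + M)
(276 + k)/(-749 + u(d(5, -6))) = (276 - 3142)/(-749 + 1/(41 - 3/2)) = -2866/(-749 + 1/(79/2)) = -2866/(-749 + 2/79) = -2866/(-59169/79) = -2866*(-79/59169) = 226414/59169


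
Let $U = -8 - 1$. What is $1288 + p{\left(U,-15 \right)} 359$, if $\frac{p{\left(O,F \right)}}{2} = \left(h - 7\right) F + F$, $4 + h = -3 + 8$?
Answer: $55138$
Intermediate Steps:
$h = 1$ ($h = -4 + \left(-3 + 8\right) = -4 + 5 = 1$)
$U = -9$ ($U = -8 - 1 = -9$)
$p{\left(O,F \right)} = - 10 F$ ($p{\left(O,F \right)} = 2 \left(\left(1 - 7\right) F + F\right) = 2 \left(- 6 F + F\right) = 2 \left(- 5 F\right) = - 10 F$)
$1288 + p{\left(U,-15 \right)} 359 = 1288 + \left(-10\right) \left(-15\right) 359 = 1288 + 150 \cdot 359 = 1288 + 53850 = 55138$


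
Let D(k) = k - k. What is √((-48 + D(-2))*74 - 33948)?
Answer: 50*I*√15 ≈ 193.65*I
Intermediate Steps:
D(k) = 0
√((-48 + D(-2))*74 - 33948) = √((-48 + 0)*74 - 33948) = √(-48*74 - 33948) = √(-3552 - 33948) = √(-37500) = 50*I*√15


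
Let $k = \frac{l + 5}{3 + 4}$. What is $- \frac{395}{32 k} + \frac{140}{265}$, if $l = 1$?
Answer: $- \frac{141169}{10176} \approx -13.873$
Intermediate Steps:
$k = \frac{6}{7}$ ($k = \frac{1 + 5}{3 + 4} = \frac{6}{7} \approx 0.85714$)
$- \frac{395}{32 k} + \frac{140}{265} = - \frac{395}{32 \cdot \frac{6}{7}} + \frac{140}{265} = - \frac{395}{\frac{192}{7}} + 140 \cdot \frac{1}{265} = \left(-395\right) \frac{7}{192} + \frac{28}{53} = - \frac{2765}{192} + \frac{28}{53} = - \frac{141169}{10176}$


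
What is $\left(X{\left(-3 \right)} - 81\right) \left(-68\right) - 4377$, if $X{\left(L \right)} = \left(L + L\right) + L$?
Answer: $1743$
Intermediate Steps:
$X{\left(L \right)} = 3 L$ ($X{\left(L \right)} = 2 L + L = 3 L$)
$\left(X{\left(-3 \right)} - 81\right) \left(-68\right) - 4377 = \left(3 \left(-3\right) - 81\right) \left(-68\right) - 4377 = \left(-9 - 81\right) \left(-68\right) - 4377 = \left(-90\right) \left(-68\right) - 4377 = 6120 - 4377 = 1743$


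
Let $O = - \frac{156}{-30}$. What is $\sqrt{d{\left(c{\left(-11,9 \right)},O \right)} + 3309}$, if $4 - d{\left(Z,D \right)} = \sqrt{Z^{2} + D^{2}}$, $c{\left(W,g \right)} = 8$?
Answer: $\frac{\sqrt{82825 - 10 \sqrt{569}}}{5} \approx 57.476$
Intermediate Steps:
$O = \frac{26}{5}$ ($O = \left(-156\right) \left(- \frac{1}{30}\right) = \frac{26}{5} \approx 5.2$)
$d{\left(Z,D \right)} = 4 - \sqrt{D^{2} + Z^{2}}$ ($d{\left(Z,D \right)} = 4 - \sqrt{Z^{2} + D^{2}} = 4 - \sqrt{D^{2} + Z^{2}}$)
$\sqrt{d{\left(c{\left(-11,9 \right)},O \right)} + 3309} = \sqrt{\left(4 - \sqrt{\left(\frac{26}{5}\right)^{2} + 8^{2}}\right) + 3309} = \sqrt{\left(4 - \sqrt{\frac{676}{25} + 64}\right) + 3309} = \sqrt{\left(4 - \sqrt{\frac{2276}{25}}\right) + 3309} = \sqrt{\left(4 - \frac{2 \sqrt{569}}{5}\right) + 3309} = \sqrt{3313 - \frac{2 \sqrt{569}}{5}}$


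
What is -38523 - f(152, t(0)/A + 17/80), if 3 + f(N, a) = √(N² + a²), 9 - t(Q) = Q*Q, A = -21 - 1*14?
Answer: -38520 - √289816601/112 ≈ -38672.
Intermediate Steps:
A = -35 (A = -21 - 14 = -35)
t(Q) = 9 - Q² (t(Q) = 9 - Q*Q = 9 - Q²)
f(N, a) = -3 + √(N² + a²)
-38523 - f(152, t(0)/A + 17/80) = -38523 - (-3 + √(152² + ((9 - 1*0²)/(-35) + 17/80)²)) = -38523 - (-3 + √(23104 + ((9 - 1*0)*(-1/35) + 17*(1/80))²)) = -38523 - (-3 + √(23104 + ((9 + 0)*(-1/35) + 17/80)²)) = -38523 - (-3 + √(23104 + (9*(-1/35) + 17/80)²)) = -38523 - (-3 + √(23104 + (-9/35 + 17/80)²)) = -38523 - (-3 + √(23104 + (-5/112)²)) = -38523 - (-3 + √(23104 + 25/12544)) = -38523 - (-3 + √(289816601/12544)) = -38523 - (-3 + √289816601/112) = -38523 + (3 - √289816601/112) = -38520 - √289816601/112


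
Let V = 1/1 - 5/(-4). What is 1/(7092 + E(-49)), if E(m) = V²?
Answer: 16/113553 ≈ 0.00014090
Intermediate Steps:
V = 9/4 (V = 1*1 - 5*(-¼) = 1 + 5/4 = 9/4 ≈ 2.2500)
E(m) = 81/16 (E(m) = (9/4)² = 81/16)
1/(7092 + E(-49)) = 1/(7092 + 81/16) = 1/(113553/16) = 16/113553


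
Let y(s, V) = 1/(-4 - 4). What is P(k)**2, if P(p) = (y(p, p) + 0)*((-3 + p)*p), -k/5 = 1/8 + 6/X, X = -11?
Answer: 213598225/3838050304 ≈ 0.055653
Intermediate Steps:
y(s, V) = -1/8 (y(s, V) = 1/(-8) = -1/8)
k = 185/88 (k = -5*(1/8 + 6/(-11)) = -5*(1*(1/8) + 6*(-1/11)) = -5*(1/8 - 6/11) = -5*(-37/88) = 185/88 ≈ 2.1023)
P(p) = -p*(-3 + p)/8 (P(p) = (-1/8 + 0)*((-3 + p)*p) = -p*(-3 + p)/8)
P(k)**2 = ((1/8)*(185/88)*(3 - 1*185/88))**2 = ((1/8)*(185/88)*(3 - 185/88))**2 = ((1/8)*(185/88)*(79/88))**2 = (14615/61952)**2 = 213598225/3838050304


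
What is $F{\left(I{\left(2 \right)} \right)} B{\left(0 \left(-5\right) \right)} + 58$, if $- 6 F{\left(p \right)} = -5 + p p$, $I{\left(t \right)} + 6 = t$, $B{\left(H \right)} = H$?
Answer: $58$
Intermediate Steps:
$I{\left(t \right)} = -6 + t$
$F{\left(p \right)} = \frac{5}{6} - \frac{p^{2}}{6}$ ($F{\left(p \right)} = - \frac{-5 + p p}{6} = - \frac{-5 + p^{2}}{6} = \frac{5}{6} - \frac{p^{2}}{6}$)
$F{\left(I{\left(2 \right)} \right)} B{\left(0 \left(-5\right) \right)} + 58 = \left(\frac{5}{6} - \frac{\left(-6 + 2\right)^{2}}{6}\right) 0 \left(-5\right) + 58 = \left(\frac{5}{6} - \frac{\left(-4\right)^{2}}{6}\right) 0 + 58 = \left(\frac{5}{6} - \frac{8}{3}\right) 0 + 58 = \left(- \frac{11}{6}\right) 0 + 58 = 0 + 58 = 58$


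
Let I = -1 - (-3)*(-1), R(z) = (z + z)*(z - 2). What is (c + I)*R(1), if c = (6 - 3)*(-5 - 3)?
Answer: 56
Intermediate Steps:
R(z) = 2*z*(-2 + z) (R(z) = (2*z)*(-2 + z) = 2*z*(-2 + z))
c = -24 (c = 3*(-8) = -24)
I = -4 (I = -1 - 1*3 = -1 - 3 = -4)
(c + I)*R(1) = (-24 - 4)*(2*1*(-2 + 1)) = -56*(-1) = -28*(-2) = 56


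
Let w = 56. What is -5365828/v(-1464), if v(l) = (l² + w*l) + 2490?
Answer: -206378/79377 ≈ -2.6000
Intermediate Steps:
v(l) = 2490 + l² + 56*l (v(l) = (l² + 56*l) + 2490 = 2490 + l² + 56*l)
-5365828/v(-1464) = -5365828/(2490 + (-1464)² + 56*(-1464)) = -5365828/(2490 + 2143296 - 81984) = -5365828/2063802 = -5365828*1/2063802 = -206378/79377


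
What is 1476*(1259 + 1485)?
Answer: 4050144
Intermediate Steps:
1476*(1259 + 1485) = 1476*2744 = 4050144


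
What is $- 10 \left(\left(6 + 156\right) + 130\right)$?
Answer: $-2920$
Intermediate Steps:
$- 10 \left(\left(6 + 156\right) + 130\right) = - 10 \left(162 + 130\right) = \left(-10\right) 292 = -2920$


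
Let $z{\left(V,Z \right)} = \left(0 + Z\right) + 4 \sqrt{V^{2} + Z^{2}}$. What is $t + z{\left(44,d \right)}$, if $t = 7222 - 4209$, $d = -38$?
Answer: $2975 + 104 \sqrt{5} \approx 3207.6$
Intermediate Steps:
$z{\left(V,Z \right)} = Z + 4 \sqrt{V^{2} + Z^{2}}$
$t = 3013$
$t + z{\left(44,d \right)} = 3013 - \left(38 - 4 \sqrt{44^{2} + \left(-38\right)^{2}}\right) = 3013 - \left(38 - 4 \sqrt{1936 + 1444}\right) = 3013 - \left(38 - 4 \sqrt{3380}\right) = 3013 - \left(38 - 4 \cdot 26 \sqrt{5}\right) = 3013 - \left(38 - 104 \sqrt{5}\right) = 2975 + 104 \sqrt{5}$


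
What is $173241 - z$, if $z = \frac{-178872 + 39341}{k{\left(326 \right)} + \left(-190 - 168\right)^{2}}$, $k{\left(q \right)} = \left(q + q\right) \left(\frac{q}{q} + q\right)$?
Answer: $\frac{59139073219}{341368} \approx 1.7324 \cdot 10^{5}$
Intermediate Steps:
$k{\left(q \right)} = 2 q \left(1 + q\right)$
$z = - \frac{139531}{341368}$ ($z = \frac{-178872 + 39341}{2 \cdot 326 \left(1 + 326\right) + \left(-190 - 168\right)^{2}} = - \frac{139531}{2 \cdot 326 \cdot 327 + \left(-358\right)^{2}} = - \frac{139531}{213204 + 128164} = - \frac{139531}{341368} \approx -0.40874$)
$173241 - z = 173241 - - \frac{139531}{341368} = 173241 + \frac{139531}{341368} = \frac{59139073219}{341368}$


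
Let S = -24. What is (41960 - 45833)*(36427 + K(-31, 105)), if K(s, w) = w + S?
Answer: -141395484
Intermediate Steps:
K(s, w) = -24 + w (K(s, w) = w - 24 = -24 + w)
(41960 - 45833)*(36427 + K(-31, 105)) = (41960 - 45833)*(36427 + (-24 + 105)) = -3873*(36427 + 81) = -3873*36508 = -141395484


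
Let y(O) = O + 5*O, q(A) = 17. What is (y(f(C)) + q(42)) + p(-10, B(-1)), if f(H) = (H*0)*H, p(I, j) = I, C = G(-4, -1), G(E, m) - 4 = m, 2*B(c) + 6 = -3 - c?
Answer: 7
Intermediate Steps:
B(c) = -9/2 - c/2 (B(c) = -3 + (-3 - c)/2 = -3 + (-3/2 - c/2) = -9/2 - c/2)
G(E, m) = 4 + m
C = 3 (C = 4 - 1 = 3)
f(H) = 0 (f(H) = 0*H = 0)
y(O) = 6*O
(y(f(C)) + q(42)) + p(-10, B(-1)) = (6*0 + 17) - 10 = (0 + 17) - 10 = 17 - 10 = 7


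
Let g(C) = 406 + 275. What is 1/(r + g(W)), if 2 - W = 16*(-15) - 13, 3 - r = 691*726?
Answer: -1/500982 ≈ -1.9961e-6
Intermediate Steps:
r = -501663 (r = 3 - 691*726 = 3 - 1*501666 = 3 - 501666 = -501663)
W = 255 (W = 2 - (16*(-15) - 13) = 2 - (-240 - 13) = 2 - 1*(-253) = 2 + 253 = 255)
g(C) = 681
1/(r + g(W)) = 1/(-501663 + 681) = 1/(-500982) = -1/500982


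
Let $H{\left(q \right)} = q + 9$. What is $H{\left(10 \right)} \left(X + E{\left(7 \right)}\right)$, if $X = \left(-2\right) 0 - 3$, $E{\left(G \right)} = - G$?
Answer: $-190$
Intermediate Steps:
$X = -3$ ($X = 0 - 3 = -3$)
$H{\left(q \right)} = 9 + q$
$H{\left(10 \right)} \left(X + E{\left(7 \right)}\right) = \left(9 + 10\right) \left(-3 - 7\right) = 19 \left(-3 - 7\right) = 19 \left(-10\right) = -190$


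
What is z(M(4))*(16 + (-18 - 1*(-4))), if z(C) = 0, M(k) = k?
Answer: 0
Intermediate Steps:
z(M(4))*(16 + (-18 - 1*(-4))) = 0*(16 + (-18 - 1*(-4))) = 0*(16 + (-18 + 4)) = 0*(16 - 14) = 0*2 = 0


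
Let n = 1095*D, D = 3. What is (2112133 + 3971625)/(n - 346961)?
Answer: -3041879/171838 ≈ -17.702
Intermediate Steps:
n = 3285 (n = 1095*3 = 3285)
(2112133 + 3971625)/(n - 346961) = (2112133 + 3971625)/(3285 - 346961) = 6083758/(-343676) = 6083758*(-1/343676) = -3041879/171838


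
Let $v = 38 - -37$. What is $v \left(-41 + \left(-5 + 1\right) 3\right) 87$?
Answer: $-345825$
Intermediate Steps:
$v = 75$ ($v = 38 + 37 = 75$)
$v \left(-41 + \left(-5 + 1\right) 3\right) 87 = 75 \left(-41 + \left(-5 + 1\right) 3\right) 87 = 75 \left(-41 - 12\right) 87 = 75 \left(\left(-53\right) 87\right) = 75 \left(-4611\right) = -345825$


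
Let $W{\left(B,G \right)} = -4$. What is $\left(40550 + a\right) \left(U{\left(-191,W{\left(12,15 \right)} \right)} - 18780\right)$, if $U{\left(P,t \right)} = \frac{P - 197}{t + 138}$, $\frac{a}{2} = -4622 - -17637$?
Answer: $- \frac{83787867320}{67} \approx -1.2506 \cdot 10^{9}$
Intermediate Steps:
$a = 26030$ ($a = 2 \left(-4622 - -17637\right) = 2 \left(-4622 + 17637\right) = 2 \cdot 13015 = 26030$)
$U{\left(P,t \right)} = \frac{-197 + P}{138 + t}$
$\left(40550 + a\right) \left(U{\left(-191,W{\left(12,15 \right)} \right)} - 18780\right) = \left(40550 + 26030\right) \left(\frac{-197 - 191}{138 - 4} - 18780\right) = 66580 \left(\frac{1}{134} \left(-388\right) - 18780\right) = 66580 \left(- \frac{194}{67} - 18780\right) = 66580 \left(- \frac{1258454}{67}\right) = - \frac{83787867320}{67}$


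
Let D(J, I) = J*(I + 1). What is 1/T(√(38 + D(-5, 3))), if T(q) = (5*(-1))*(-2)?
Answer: ⅒ ≈ 0.10000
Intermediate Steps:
D(J, I) = J*(1 + I)
T(q) = 10 (T(q) = -5*(-2) = 10)
1/T(√(38 + D(-5, 3))) = 1/10 = ⅒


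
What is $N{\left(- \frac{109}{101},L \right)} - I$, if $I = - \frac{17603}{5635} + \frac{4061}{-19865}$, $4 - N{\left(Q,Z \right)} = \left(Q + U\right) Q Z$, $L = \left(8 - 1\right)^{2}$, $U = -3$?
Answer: $- \frac{47590669922574}{228378508855} \approx -208.39$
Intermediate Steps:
$L = 49$ ($L = 7^{2} = 49$)
$N{\left(Q,Z \right)} = 4 - Q Z \left(-3 + Q\right)$ ($N{\left(Q,Z \right)} = 4 - \left(Q - 3\right) Q Z = 4 - \left(-3 + Q\right) Q Z = 4 - Q Z \left(-3 + Q\right)$)
$I = - \frac{74513466}{22387855}$ ($I = \left(-17603\right) \frac{1}{5635} + 4061 \left(- \frac{1}{19865}\right) = - \frac{17603}{5635} - \frac{4061}{19865} = - \frac{74513466}{22387855} \approx -3.3283$)
$N{\left(- \frac{109}{101},L \right)} - I = \left(4 - 49 \left(- \frac{109}{101}\right)^{2} + 3 \left(- \frac{109}{101}\right) 49\right) - - \frac{74513466}{22387855} = \left(4 - 49 \left(\left(-109\right) \frac{1}{101}\right)^{2} + 3 \left(\left(-109\right) \frac{1}{101}\right) 49\right) + \frac{74513466}{22387855} = \left(4 - 49 \left(- \frac{109}{101}\right)^{2} + 3 \left(- \frac{109}{101}\right) 49\right) + \frac{74513466}{22387855} = \left(4 - 49 \cdot \frac{11881}{10201} - \frac{16023}{101}\right) + \frac{74513466}{22387855} = \left(4 - \frac{582169}{10201} - \frac{16023}{101}\right) + \frac{74513466}{22387855} = - \frac{2159688}{10201} + \frac{74513466}{22387855} = - \frac{47590669922574}{228378508855}$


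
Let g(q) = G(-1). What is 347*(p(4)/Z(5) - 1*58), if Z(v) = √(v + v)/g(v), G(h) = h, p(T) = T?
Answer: -20126 - 694*√10/5 ≈ -20565.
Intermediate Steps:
g(q) = -1
Z(v) = -√2*√v (Z(v) = √(v + v)/(-1) = √(2*v)*(-1) = (√2*√v)*(-1) = -√2*√v)
347*(p(4)/Z(5) - 1*58) = 347*(4/((-√2*√5)) - 1*58) = 347*(4/((-√10)) - 58) = 347*(4*(-√10/10) - 58) = 347*(-2*√10/5 - 58) = 347*(-58 - 2*√10/5) = -20126 - 694*√10/5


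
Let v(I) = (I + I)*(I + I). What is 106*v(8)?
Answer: 27136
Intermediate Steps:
v(I) = 4*I**2 (v(I) = (2*I)*(2*I) = 4*I**2)
106*v(8) = 106*(4*8**2) = 106*(4*64) = 106*256 = 27136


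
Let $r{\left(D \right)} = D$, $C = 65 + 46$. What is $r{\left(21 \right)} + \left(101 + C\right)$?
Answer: $233$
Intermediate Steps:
$C = 111$
$r{\left(21 \right)} + \left(101 + C\right) = 21 + \left(101 + 111\right) = 21 + 212 = 233$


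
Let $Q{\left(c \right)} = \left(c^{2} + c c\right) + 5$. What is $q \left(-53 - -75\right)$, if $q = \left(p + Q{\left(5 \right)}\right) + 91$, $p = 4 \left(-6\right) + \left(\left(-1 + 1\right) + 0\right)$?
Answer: $2684$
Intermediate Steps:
$p = -24$ ($p = -24 + \left(0 + 0\right) = -24 + 0 = -24$)
$Q{\left(c \right)} = 5 + 2 c^{2}$ ($Q{\left(c \right)} = \left(c^{2} + c^{2}\right) + 5 = 2 c^{2} + 5 = 5 + 2 c^{2}$)
$q = 122$ ($q = \left(-24 + \left(5 + 2 \cdot 5^{2}\right)\right) + 91 = \left(-24 + \left(5 + 2 \cdot 25\right)\right) + 91 = \left(-24 + \left(5 + 50\right)\right) + 91 = \left(-24 + 55\right) + 91 = 31 + 91 = 122$)
$q \left(-53 - -75\right) = 122 \left(-53 - -75\right) = 122 \left(-53 + 75\right) = 122 \cdot 22 = 2684$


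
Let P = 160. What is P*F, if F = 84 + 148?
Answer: 37120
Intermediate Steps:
F = 232
P*F = 160*232 = 37120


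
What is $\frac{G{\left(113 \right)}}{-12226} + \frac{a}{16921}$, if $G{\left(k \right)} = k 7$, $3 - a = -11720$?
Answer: $\frac{129940887}{206876146} \approx 0.62811$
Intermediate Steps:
$a = 11723$ ($a = 3 - -11720 = 3 + 11720 = 11723$)
$G{\left(k \right)} = 7 k$
$\frac{G{\left(113 \right)}}{-12226} + \frac{a}{16921} = \frac{7 \cdot 113}{-12226} + \frac{11723}{16921} = 791 \left(- \frac{1}{12226}\right) + 11723 \cdot \frac{1}{16921} = - \frac{791}{12226} + \frac{11723}{16921} = \frac{129940887}{206876146}$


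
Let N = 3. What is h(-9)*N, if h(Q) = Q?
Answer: -27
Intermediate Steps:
h(-9)*N = -9*3 = -27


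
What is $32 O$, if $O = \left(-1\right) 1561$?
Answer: $-49952$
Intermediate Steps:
$O = -1561$
$32 O = 32 \left(-1561\right) = -49952$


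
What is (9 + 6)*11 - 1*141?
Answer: 24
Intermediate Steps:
(9 + 6)*11 - 1*141 = 15*11 - 141 = 165 - 141 = 24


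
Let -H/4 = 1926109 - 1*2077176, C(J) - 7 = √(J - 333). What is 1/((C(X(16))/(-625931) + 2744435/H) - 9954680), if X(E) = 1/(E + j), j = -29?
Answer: -18513246014735855589448216716924/184293355755617832448666053590442160213 + 228552330058532144*I*√56290/184293355755617832448666053590442160213 ≈ -1.0046e-7 + 2.9423e-19*I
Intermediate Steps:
X(E) = 1/(-29 + E) (X(E) = 1/(E - 29) = 1/(-29 + E))
C(J) = 7 + √(-333 + J) (C(J) = 7 + √(J - 333) = 7 + √(-333 + J))
H = 604268 (H = -4*(1926109 - 1*2077176) = -4*(1926109 - 2077176) = -4*(-151067) = 604268)
1/((C(X(16))/(-625931) + 2744435/H) - 9954680) = 1/(((7 + √(-333 + 1/(-29 + 16)))/(-625931) + 2744435/604268) - 9954680) = 1/(((7 + √(-333 + 1/(-13)))*(-1/625931) + 2744435*(1/604268)) - 9954680) = 1/(((7 + √(-333 - 1/13))*(-1/625931) + 2744435/604268) - 9954680) = 1/(((7 + √(-4330/13))*(-1/625931) + 2744435/604268) - 9954680) = 1/(((7 + I*√56290/13)*(-1/625931) + 2744435/604268) - 9954680) = 1/(((-7/625931 - I*√56290/8137103) + 2744435/604268) - 9954680) = 1/((1717822714109/378230073508 - I*√56290/8137103) - 9954680) = 1/(-3765157630325903331/378230073508 - I*√56290/8137103)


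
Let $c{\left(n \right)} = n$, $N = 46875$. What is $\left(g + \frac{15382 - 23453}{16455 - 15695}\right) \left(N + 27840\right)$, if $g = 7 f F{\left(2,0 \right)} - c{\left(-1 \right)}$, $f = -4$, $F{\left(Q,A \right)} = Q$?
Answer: $- \frac{745222353}{152} \approx -4.9028 \cdot 10^{6}$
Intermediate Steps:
$g = -55$ ($g = 7 \left(-4\right) 2 - -1 = \left(-28\right) 2 + 1 = -56 + 1 = -55$)
$\left(g + \frac{15382 - 23453}{16455 - 15695}\right) \left(N + 27840\right) = \left(-55 + \frac{15382 - 23453}{16455 - 15695}\right) \left(46875 + 27840\right) = \left(-55 - \frac{8071}{760}\right) 74715 = \left(- \frac{49871}{760}\right) 74715 = - \frac{745222353}{152}$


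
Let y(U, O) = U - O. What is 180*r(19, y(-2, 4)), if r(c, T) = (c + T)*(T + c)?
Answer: 30420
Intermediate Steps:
r(c, T) = (T + c)² (r(c, T) = (T + c)*(T + c) = (T + c)²)
180*r(19, y(-2, 4)) = 180*((-2 - 1*4) + 19)² = 180*((-2 - 4) + 19)² = 180*(-6 + 19)² = 180*13² = 180*169 = 30420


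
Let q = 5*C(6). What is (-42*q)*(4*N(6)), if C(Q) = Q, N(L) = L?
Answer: -30240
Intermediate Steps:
q = 30 (q = 5*6 = 30)
(-42*q)*(4*N(6)) = (-42*30)*(4*6) = -1260*24 = -30240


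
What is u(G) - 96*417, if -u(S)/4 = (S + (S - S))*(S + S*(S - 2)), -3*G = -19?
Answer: -1103968/27 ≈ -40888.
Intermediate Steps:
G = 19/3 (G = -1/3*(-19) = 19/3 ≈ 6.3333)
u(S) = -4*S*(S + S*(-2 + S)) (u(S) = -4*(S + (S - S))*(S + S*(S - 2)) = -4*(S + 0)*(S + S*(-2 + S)) = -4*S*(S + S*(-2 + S)))
u(G) - 96*417 = 4*(19/3)**2*(1 - 1*19/3) - 96*417 = 4*(361/9)*(1 - 19/3) - 40032 = 4*(361/9)*(-16/3) - 40032 = -23104/27 - 40032 = -1103968/27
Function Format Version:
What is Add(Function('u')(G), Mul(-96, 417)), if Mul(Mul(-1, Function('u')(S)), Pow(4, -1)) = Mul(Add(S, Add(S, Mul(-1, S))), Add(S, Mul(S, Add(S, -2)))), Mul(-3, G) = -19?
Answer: Rational(-1103968, 27) ≈ -40888.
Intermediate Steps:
G = Rational(19, 3) (G = Mul(Rational(-1, 3), -19) = Rational(19, 3) ≈ 6.3333)
Function('u')(S) = Mul(-4, S, Add(S, Mul(S, Add(-2, S)))) (Function('u')(S) = Mul(-4, Mul(Add(S, Add(S, Mul(-1, S))), Add(S, Mul(S, Add(S, -2))))) = Mul(-4, Mul(Add(S, 0), Add(S, Mul(S, Add(-2, S))))) = Mul(-4, Mul(S, Add(S, Mul(S, Add(-2, S))))) = Mul(-4, S, Add(S, Mul(S, Add(-2, S)))))
Add(Function('u')(G), Mul(-96, 417)) = Add(Mul(4, Pow(Rational(19, 3), 2), Add(1, Mul(-1, Rational(19, 3)))), Mul(-96, 417)) = Add(Mul(4, Rational(361, 9), Add(1, Rational(-19, 3))), -40032) = Add(Mul(4, Rational(361, 9), Rational(-16, 3)), -40032) = Add(Rational(-23104, 27), -40032) = Rational(-1103968, 27)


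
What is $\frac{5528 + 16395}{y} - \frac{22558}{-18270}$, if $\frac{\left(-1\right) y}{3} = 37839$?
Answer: $\frac{40003394}{38406585} \approx 1.0416$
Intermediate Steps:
$y = -113517$ ($y = \left(-3\right) 37839 = -113517$)
$\frac{5528 + 16395}{y} - \frac{22558}{-18270} = \frac{5528 + 16395}{-113517} - \frac{22558}{-18270} = 21923 \left(- \frac{1}{113517}\right) - - \frac{11279}{9135} = - \frac{21923}{113517} + \frac{11279}{9135} = \frac{40003394}{38406585}$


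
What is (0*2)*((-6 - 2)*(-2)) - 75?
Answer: -75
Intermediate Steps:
(0*2)*((-6 - 2)*(-2)) - 75 = 0*(-8*(-2)) - 75 = 0*16 - 75 = 0 - 75 = -75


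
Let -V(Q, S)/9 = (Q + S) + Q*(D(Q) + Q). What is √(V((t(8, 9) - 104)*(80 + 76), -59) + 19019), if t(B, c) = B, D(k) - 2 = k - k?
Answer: I*√2018101282 ≈ 44923.0*I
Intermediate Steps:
D(k) = 2 (D(k) = 2 + (k - k) = 2 + 0 = 2)
V(Q, S) = -9*Q - 9*S - 9*Q*(2 + Q) (V(Q, S) = -9*((Q + S) + Q*(2 + Q)) = -9*(Q + S + Q*(2 + Q)) = -9*Q - 9*S - 9*Q*(2 + Q))
√(V((t(8, 9) - 104)*(80 + 76), -59) + 19019) = √((-27*(8 - 104)*(80 + 76) - 9*(-59) - 9*(8 - 104)²*(80 + 76)²) + 19019) = √((-(-2592)*156 + 531 - 9*(-96*156)²) + 19019) = √((-27*(-14976) + 531 - 9*(-14976)²) + 19019) = √((404352 + 531 - 9*224280576) + 19019) = √((404352 + 531 - 2018525184) + 19019) = √(-2018120301 + 19019) = √(-2018101282) = I*√2018101282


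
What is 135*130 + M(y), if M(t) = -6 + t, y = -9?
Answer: 17535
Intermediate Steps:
135*130 + M(y) = 135*130 + (-6 - 9) = 17550 - 15 = 17535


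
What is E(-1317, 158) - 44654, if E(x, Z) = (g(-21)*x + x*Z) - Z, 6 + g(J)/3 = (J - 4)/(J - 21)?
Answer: -3241613/14 ≈ -2.3154e+5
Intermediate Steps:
g(J) = -18 + 3*(-4 + J)/(-21 + J) (g(J) = -18 + 3*((J - 4)/(J - 21)) = -18 + 3*((-4 + J)/(-21 + J)) = -18 + 3*(-4 + J)/(-21 + J))
E(x, Z) = -Z - 227*x/14 + Z*x (E(x, Z) = ((3*(122 - 5*(-21))/(-21 - 21))*x + x*Z) - Z = ((3*(122 + 105)/(-42))*x + Z*x) - Z = ((3*(-1/42)*227)*x + Z*x) - Z = (-227*x/14 + Z*x) - Z = -Z - 227*x/14 + Z*x)
E(-1317, 158) - 44654 = (-1*158 - 227/14*(-1317) + 158*(-1317)) - 44654 = (-158 + 298959/14 - 208086) - 44654 = -2616457/14 - 44654 = -3241613/14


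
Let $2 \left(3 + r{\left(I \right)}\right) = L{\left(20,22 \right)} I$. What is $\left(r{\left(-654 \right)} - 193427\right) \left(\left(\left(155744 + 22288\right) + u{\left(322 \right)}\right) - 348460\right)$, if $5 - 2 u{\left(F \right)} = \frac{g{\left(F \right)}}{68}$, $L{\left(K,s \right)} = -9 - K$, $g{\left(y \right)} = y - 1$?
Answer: $\frac{4263558331983}{136} \approx 3.135 \cdot 10^{10}$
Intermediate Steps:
$g{\left(y \right)} = -1 + y$
$u{\left(F \right)} = \frac{341}{136} - \frac{F}{136}$ ($u{\left(F \right)} = \frac{5}{2} - \frac{\left(-1 + F\right) \frac{1}{68}}{2} = \frac{5}{2} - \frac{- \frac{1}{68} + \frac{F}{68}}{2} = \frac{5}{2} - \left(- \frac{1}{136} + \frac{F}{136}\right) = \frac{341}{136} - \frac{F}{136}$)
$r{\left(I \right)} = -3 - \frac{29 I}{2}$ ($r{\left(I \right)} = -3 + \frac{\left(-9 - 20\right) I}{2} = -3 + \frac{\left(-29\right) I}{2} = -3 - \frac{29 I}{2}$)
$\left(r{\left(-654 \right)} - 193427\right) \left(\left(\left(155744 + 22288\right) + u{\left(322 \right)}\right) - 348460\right) = \left(\left(-3 - -9483\right) - 193427\right) \left(\left(\left(155744 + 22288\right) + \left(\frac{341}{136} - \frac{161}{68}\right)\right) - 348460\right) = \left(\left(-3 + 9483\right) - 193427\right) \left(\left(178032 + \left(\frac{341}{136} - \frac{161}{68}\right)\right) - 348460\right) = \left(9480 - 193427\right) \left(\left(178032 + \frac{19}{136}\right) - 348460\right) = - 183947 \left(\frac{24212371}{136} - 348460\right) = \left(-183947\right) \left(- \frac{23178189}{136}\right) = \frac{4263558331983}{136}$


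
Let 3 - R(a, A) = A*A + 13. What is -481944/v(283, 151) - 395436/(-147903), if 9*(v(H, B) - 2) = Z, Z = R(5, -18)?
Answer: 53471135722/3894779 ≈ 13729.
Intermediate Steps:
R(a, A) = -10 - A**2 (R(a, A) = 3 - (A*A + 13) = 3 - (A**2 + 13) = 3 - (13 + A**2) = 3 + (-13 - A**2) = -10 - A**2)
Z = -334 (Z = -10 - 1*(-18)**2 = -10 - 1*324 = -10 - 324 = -334)
v(H, B) = -316/9 (v(H, B) = 2 + (1/9)*(-334) = 2 - 334/9 = -316/9)
-481944/v(283, 151) - 395436/(-147903) = -481944/(-316/9) - 395436/(-147903) = -481944*(-9/316) - 395436*(-1/147903) = 1084374/79 + 131812/49301 = 53471135722/3894779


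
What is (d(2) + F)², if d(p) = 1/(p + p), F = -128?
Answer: 261121/16 ≈ 16320.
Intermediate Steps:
d(p) = 1/(2*p)
(d(2) + F)² = ((½)/2 - 128)² = ((½)*(½) - 128)² = (¼ - 128)² = (-511/4)² = 261121/16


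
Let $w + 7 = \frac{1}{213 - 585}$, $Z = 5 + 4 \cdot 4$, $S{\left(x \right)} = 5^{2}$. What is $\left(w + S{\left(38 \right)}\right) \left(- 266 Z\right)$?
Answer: $- \frac{6233045}{62} \approx -1.0053 \cdot 10^{5}$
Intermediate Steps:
$S{\left(x \right)} = 25$
$Z = 21$ ($Z = 5 + 16 = 21$)
$w = - \frac{2605}{372}$ ($w = -7 + \frac{1}{213 - 585} = -7 + \frac{1}{-372} = -7 - \frac{1}{372} = - \frac{2605}{372} \approx -7.0027$)
$\left(w + S{\left(38 \right)}\right) \left(- 266 Z\right) = \left(- \frac{2605}{372} + 25\right) \left(\left(-266\right) 21\right) = \frac{6695}{372} \left(-5586\right) = - \frac{6233045}{62}$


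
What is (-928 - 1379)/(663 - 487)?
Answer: -2307/176 ≈ -13.108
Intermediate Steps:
(-928 - 1379)/(663 - 487) = -2307/176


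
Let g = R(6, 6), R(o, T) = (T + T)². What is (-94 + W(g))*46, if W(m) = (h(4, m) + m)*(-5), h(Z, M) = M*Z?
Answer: -169924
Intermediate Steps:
R(o, T) = 4*T² (R(o, T) = (2*T)² = 4*T²)
g = 144 (g = 4*6² = 4*36 = 144)
W(m) = -25*m (W(m) = (m*4 + m)*(-5) = (4*m + m)*(-5) = (5*m)*(-5) = -25*m)
(-94 + W(g))*46 = (-94 - 25*144)*46 = (-94 - 3600)*46 = -3694*46 = -169924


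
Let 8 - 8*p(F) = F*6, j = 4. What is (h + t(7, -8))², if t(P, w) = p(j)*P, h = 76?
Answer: 3844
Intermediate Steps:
p(F) = 1 - 3*F/4 (p(F) = 1 - F*6/8 = 1 - 3*F/4)
t(P, w) = -2*P (t(P, w) = (1 - ¾*4)*P = (1 - 3)*P = -2*P)
(h + t(7, -8))² = (76 - 2*7)² = (76 - 14)² = 62² = 3844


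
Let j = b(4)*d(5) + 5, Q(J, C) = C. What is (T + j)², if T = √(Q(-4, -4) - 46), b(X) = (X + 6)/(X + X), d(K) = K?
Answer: 1225/16 + 225*I*√2/2 ≈ 76.563 + 159.1*I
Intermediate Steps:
b(X) = (6 + X)/(2*X) (b(X) = (6 + X)/((2*X)) = (6 + X)*(1/(2*X)) = (6 + X)/(2*X))
T = 5*I*√2 (T = √(-4 - 46) = √(-50) = 5*I*√2 ≈ 7.0711*I)
j = 45/4 (j = ((½)*(6 + 4)/4)*5 + 5 = ((½)*(¼)*10)*5 + 5 = (5/4)*5 + 5 = 25/4 + 5 = 45/4 ≈ 11.250)
(T + j)² = (5*I*√2 + 45/4)² = (45/4 + 5*I*√2)²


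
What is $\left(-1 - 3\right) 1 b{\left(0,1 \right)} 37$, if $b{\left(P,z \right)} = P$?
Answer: $0$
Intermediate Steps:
$\left(-1 - 3\right) 1 b{\left(0,1 \right)} 37 = \left(-1 - 3\right) 1 \cdot 0 \cdot 37 = \left(-4\right) 1 \cdot 0 \cdot 37 = \left(-4\right) 0 \cdot 37 = 0 \cdot 37 = 0$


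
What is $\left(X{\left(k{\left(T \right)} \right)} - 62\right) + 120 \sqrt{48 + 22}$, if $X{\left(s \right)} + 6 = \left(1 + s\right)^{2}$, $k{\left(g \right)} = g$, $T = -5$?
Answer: $-52 + 120 \sqrt{70} \approx 951.99$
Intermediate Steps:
$X{\left(s \right)} = -6 + \left(1 + s\right)^{2}$
$\left(X{\left(k{\left(T \right)} \right)} - 62\right) + 120 \sqrt{48 + 22} = \left(\left(-6 + \left(1 - 5\right)^{2}\right) - 62\right) + 120 \sqrt{48 + 22} = \left(\left(-6 + \left(-4\right)^{2}\right) - 62\right) + 120 \sqrt{70} = \left(\left(-6 + 16\right) - 62\right) + 120 \sqrt{70} = \left(10 - 62\right) + 120 \sqrt{70} = -52 + 120 \sqrt{70}$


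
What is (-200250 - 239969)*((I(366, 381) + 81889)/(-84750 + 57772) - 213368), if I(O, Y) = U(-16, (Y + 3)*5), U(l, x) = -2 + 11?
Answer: 1267021553896319/13489 ≈ 9.3930e+10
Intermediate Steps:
U(l, x) = 9
I(O, Y) = 9
(-200250 - 239969)*((I(366, 381) + 81889)/(-84750 + 57772) - 213368) = (-200250 - 239969)*((9 + 81889)/(-84750 + 57772) - 213368) = -440219*(81898/(-26978) - 213368) = -440219*(81898*(-1/26978) - 213368) = -440219*(-40949/13489 - 213368) = -440219*(-2878161901/13489) = 1267021553896319/13489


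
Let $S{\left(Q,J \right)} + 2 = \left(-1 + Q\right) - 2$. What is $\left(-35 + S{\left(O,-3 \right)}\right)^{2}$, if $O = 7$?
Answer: $1089$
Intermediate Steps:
$S{\left(Q,J \right)} = -5 + Q$ ($S{\left(Q,J \right)} = -2 + \left(\left(-1 + Q\right) - 2\right) = -2 + \left(-3 + Q\right) = -5 + Q$)
$\left(-35 + S{\left(O,-3 \right)}\right)^{2} = \left(-35 + \left(-5 + 7\right)\right)^{2} = \left(-35 + 2\right)^{2} = \left(-33\right)^{2} = 1089$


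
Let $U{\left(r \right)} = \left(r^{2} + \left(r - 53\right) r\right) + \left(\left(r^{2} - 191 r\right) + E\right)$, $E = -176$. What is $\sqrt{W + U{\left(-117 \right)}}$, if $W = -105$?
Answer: $\sqrt{69334} \approx 263.31$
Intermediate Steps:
$U{\left(r \right)} = -176 - 191 r + 2 r^{2} + r \left(-53 + r\right)$ ($U{\left(r \right)} = \left(r^{2} + \left(r - 53\right) r\right) - \left(176 - r^{2} + 191 r\right) = \left(r^{2} + \left(-53 + r\right) r\right) - \left(176 - r^{2} + 191 r\right) = \left(r^{2} + r \left(-53 + r\right)\right) - \left(176 - r^{2} + 191 r\right) = -176 - 191 r + 2 r^{2} + r \left(-53 + r\right)$)
$\sqrt{W + U{\left(-117 \right)}} = \sqrt{-105 - \left(-28372 - 41067\right)} = \sqrt{-105 + \left(-176 + 28548 + 3 \cdot 13689\right)} = \sqrt{-105 + \left(-176 + 28548 + 41067\right)} = \sqrt{-105 + 69439} = \sqrt{69334}$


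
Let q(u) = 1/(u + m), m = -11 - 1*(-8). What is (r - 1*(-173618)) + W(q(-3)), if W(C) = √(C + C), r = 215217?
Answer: 388835 + I*√3/3 ≈ 3.8884e+5 + 0.57735*I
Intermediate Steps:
m = -3 (m = -11 + 8 = -3)
q(u) = 1/(-3 + u) (q(u) = 1/(u - 3) = 1/(-3 + u))
W(C) = √2*√C (W(C) = √(2*C) = √2*√C)
(r - 1*(-173618)) + W(q(-3)) = (215217 - 1*(-173618)) + √2*√(1/(-3 - 3)) = (215217 + 173618) + √2*√(1/(-6)) = 388835 + √2*√(-⅙) = 388835 + √2*(I*√6/6) = 388835 + I*√3/3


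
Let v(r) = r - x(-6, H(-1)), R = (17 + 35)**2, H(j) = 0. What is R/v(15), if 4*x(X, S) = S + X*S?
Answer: 2704/15 ≈ 180.27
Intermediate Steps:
x(X, S) = S/4 + S*X/4 (x(X, S) = (S + X*S)/4 = (S + S*X)/4 = S/4 + S*X/4)
R = 2704 (R = 52**2 = 2704)
v(r) = r (v(r) = r - 0*(1 - 6)/4 = r - 0*(-5)/4 = r - 1*0 = r + 0 = r)
R/v(15) = 2704/15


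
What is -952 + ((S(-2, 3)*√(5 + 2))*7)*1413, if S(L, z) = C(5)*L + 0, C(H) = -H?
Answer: -952 + 98910*√7 ≈ 2.6074e+5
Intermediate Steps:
S(L, z) = -5*L (S(L, z) = (-1*5)*L + 0 = -5*L + 0 = -5*L)
-952 + ((S(-2, 3)*√(5 + 2))*7)*1413 = -952 + (((-5*(-2))*√(5 + 2))*7)*1413 = -952 + ((10*√7)*7)*1413 = -952 + (70*√7)*1413 = -952 + 98910*√7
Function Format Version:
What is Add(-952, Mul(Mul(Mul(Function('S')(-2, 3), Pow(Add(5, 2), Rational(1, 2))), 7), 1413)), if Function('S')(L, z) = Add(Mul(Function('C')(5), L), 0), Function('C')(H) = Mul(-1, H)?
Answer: Add(-952, Mul(98910, Pow(7, Rational(1, 2)))) ≈ 2.6074e+5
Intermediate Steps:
Function('S')(L, z) = Mul(-5, L) (Function('S')(L, z) = Add(Mul(Mul(-1, 5), L), 0) = Add(Mul(-5, L), 0) = Mul(-5, L))
Add(-952, Mul(Mul(Mul(Function('S')(-2, 3), Pow(Add(5, 2), Rational(1, 2))), 7), 1413)) = Add(-952, Mul(Mul(Mul(Mul(-5, -2), Pow(Add(5, 2), Rational(1, 2))), 7), 1413)) = Add(-952, Mul(Mul(Mul(10, Pow(7, Rational(1, 2))), 7), 1413)) = Add(-952, Mul(Mul(70, Pow(7, Rational(1, 2))), 1413)) = Add(-952, Mul(98910, Pow(7, Rational(1, 2))))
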